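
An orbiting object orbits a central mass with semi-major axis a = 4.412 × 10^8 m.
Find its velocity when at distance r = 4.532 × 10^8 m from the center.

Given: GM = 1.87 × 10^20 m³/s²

Vis-viva: v = √(GM · (2/r − 1/a)).
2/r − 1/a = 2/4.532e+08 − 1/4.412e+08 = 2.14652e-09 m⁻¹.
v = √(1.87e+20 · 2.14652e-09) m/s ≈ 6.336e+05 m/s = 633.6 km/s.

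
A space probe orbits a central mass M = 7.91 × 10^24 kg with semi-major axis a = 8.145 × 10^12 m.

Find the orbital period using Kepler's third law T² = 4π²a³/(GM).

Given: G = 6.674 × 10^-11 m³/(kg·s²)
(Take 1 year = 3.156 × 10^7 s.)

GM = G · M = 6.674e-11 · 7.91e+24 = 5.27913e+14 m³/s².
Kepler's third law: T = 2π √(a³ / GM).
Substituting a = 8.145e+12 m and GM = 5.27913e+14 m³/s²:
T = 2π √((8.145e+12)³ / 5.27913e+14) s
T ≈ 6.357e+12 s = 2.014e+05 years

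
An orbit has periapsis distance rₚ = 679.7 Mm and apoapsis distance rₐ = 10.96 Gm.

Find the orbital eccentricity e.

Convert to SI: rₚ = 679.7 Mm = 6.797e+08 m; rₐ = 10.96 Gm = 1.096e+10 m.
e = (rₐ − rₚ) / (rₐ + rₚ).
e = (1.096e+10 − 6.797e+08) / (1.096e+10 + 6.797e+08) = 1.02803e+10 / 1.16397e+10 ≈ 0.8832.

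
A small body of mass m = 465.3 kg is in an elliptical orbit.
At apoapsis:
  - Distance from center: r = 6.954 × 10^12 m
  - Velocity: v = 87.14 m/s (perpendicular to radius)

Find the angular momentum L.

Since v is perpendicular to r, L = m · v · r.
L = 465.3 · 87.14 · 6.954e+12 kg·m²/s ≈ 2.82e+17 kg·m²/s.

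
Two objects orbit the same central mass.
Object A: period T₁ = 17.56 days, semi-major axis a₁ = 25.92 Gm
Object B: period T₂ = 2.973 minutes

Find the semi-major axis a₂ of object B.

Convert to SI: T₁ = 17.56 days = 1.51718e+06 s; a₁ = 25.92 Gm = 2.592e+10 m; T₂ = 2.973 minutes = 178.38 s.
Kepler's third law: (T₁/T₂)² = (a₁/a₂)³ ⇒ a₂ = a₁ · (T₂/T₁)^(2/3).
T₂/T₁ = 178.38 / 1.51718e+06 = 0.000117573.
a₂ = 2.592e+10 · (0.000117573)^(2/3) m ≈ 6.221e+07 m = 62.21 Mm.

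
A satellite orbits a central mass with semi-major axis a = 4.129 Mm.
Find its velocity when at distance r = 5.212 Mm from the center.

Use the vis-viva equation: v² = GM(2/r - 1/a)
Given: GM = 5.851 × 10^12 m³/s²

Convert to SI: a = 4.129 Mm = 4.129e+06 m; r = 5.212 Mm = 5.212e+06 m.
Vis-viva: v = √(GM · (2/r − 1/a)).
2/r − 1/a = 2/5.212e+06 − 1/4.129e+06 = 1.4154e-07 m⁻¹.
v = √(5.851e+12 · 1.4154e-07) m/s ≈ 910 m/s = 910 m/s.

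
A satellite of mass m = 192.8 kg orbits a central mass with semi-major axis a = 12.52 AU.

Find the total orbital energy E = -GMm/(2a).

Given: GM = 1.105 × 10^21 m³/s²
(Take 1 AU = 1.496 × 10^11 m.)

Convert to SI: a = 12.52 AU = 1.87299e+12 m.
E = −GMm / (2a).
E = −1.105e+21 · 192.8 / (2 · 1.87299e+12) J ≈ -5.687e+10 J = -56.87 GJ.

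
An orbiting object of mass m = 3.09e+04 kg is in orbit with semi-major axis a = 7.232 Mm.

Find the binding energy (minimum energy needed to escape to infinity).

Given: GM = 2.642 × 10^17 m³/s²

Convert to SI: a = 7.232 Mm = 7.232e+06 m.
Total orbital energy is E = −GMm/(2a); binding energy is E_bind = −E = GMm/(2a).
E_bind = 2.642e+17 · 3.09e+04 / (2 · 7.232e+06) J ≈ 5.644e+14 J = 564.4 TJ.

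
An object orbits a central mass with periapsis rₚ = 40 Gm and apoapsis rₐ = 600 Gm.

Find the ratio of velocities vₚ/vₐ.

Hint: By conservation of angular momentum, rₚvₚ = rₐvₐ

Convert to SI: rₚ = 40 Gm = 4e+10 m; rₐ = 600 Gm = 6e+11 m.
Conservation of angular momentum gives rₚvₚ = rₐvₐ, so vₚ/vₐ = rₐ/rₚ.
vₚ/vₐ = 6e+11 / 4e+10 ≈ 15.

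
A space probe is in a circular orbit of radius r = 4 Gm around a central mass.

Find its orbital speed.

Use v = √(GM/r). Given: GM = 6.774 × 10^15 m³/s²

Convert to SI: r = 4 Gm = 4e+09 m.
For a circular orbit, gravity supplies the centripetal force, so v = √(GM / r).
v = √(6.774e+15 / 4e+09) m/s ≈ 1301 m/s = 1.301 km/s.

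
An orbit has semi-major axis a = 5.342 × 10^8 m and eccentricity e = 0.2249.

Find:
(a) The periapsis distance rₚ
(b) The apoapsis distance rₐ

(a) rₚ = a(1 − e) = 5.342e+08 · (1 − 0.2249) = 5.342e+08 · 0.7751 ≈ 4.141e+08 m = 4.141 × 10^8 m.
(b) rₐ = a(1 + e) = 5.342e+08 · (1 + 0.2249) = 5.342e+08 · 1.2249 ≈ 6.543e+08 m = 6.543 × 10^8 m.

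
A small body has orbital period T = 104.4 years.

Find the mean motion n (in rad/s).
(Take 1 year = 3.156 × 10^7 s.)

Convert to SI: T = 104.4 years = 3.29486e+09 s.
n = 2π / T.
n = 2π / 3.29486e+09 s ≈ 1.907e-09 rad/s.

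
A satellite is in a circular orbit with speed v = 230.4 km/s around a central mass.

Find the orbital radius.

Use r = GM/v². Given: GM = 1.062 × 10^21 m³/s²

Convert to SI: v = 230.4 km/s = 230400 m/s.
For a circular orbit, v² = GM / r, so r = GM / v².
r = 1.062e+21 / (230400)² m ≈ 2.001e+10 m = 20.01 Gm.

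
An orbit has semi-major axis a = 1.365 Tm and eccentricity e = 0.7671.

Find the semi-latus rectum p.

Convert to SI: a = 1.365 Tm = 1.365e+12 m.
p = a (1 − e²).
p = 1.365e+12 · (1 − (0.7671)²) = 1.365e+12 · 0.411558 ≈ 5.618e+11 m = 561.8 Gm.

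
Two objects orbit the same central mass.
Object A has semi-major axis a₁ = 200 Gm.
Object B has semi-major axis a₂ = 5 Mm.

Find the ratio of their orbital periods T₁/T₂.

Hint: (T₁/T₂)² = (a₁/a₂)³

Convert to SI: a₁ = 200 Gm = 2e+11 m; a₂ = 5 Mm = 5e+06 m.
From Kepler's third law, (T₁/T₂)² = (a₁/a₂)³, so T₁/T₂ = (a₁/a₂)^(3/2).
a₁/a₂ = 2e+11 / 5e+06 = 40000.
T₁/T₂ = (40000)^(3/2) ≈ 8e+06.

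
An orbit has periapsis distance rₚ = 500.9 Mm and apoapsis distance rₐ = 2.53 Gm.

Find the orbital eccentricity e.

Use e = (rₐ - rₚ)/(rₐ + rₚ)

Convert to SI: rₚ = 500.9 Mm = 5.009e+08 m; rₐ = 2.53 Gm = 2.53e+09 m.
e = (rₐ − rₚ) / (rₐ + rₚ).
e = (2.53e+09 − 5.009e+08) / (2.53e+09 + 5.009e+08) = 2.0291e+09 / 3.0309e+09 ≈ 0.6695.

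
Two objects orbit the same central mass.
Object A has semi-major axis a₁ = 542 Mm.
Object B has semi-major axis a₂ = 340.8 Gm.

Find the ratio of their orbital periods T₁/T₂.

Convert to SI: a₁ = 542 Mm = 5.42e+08 m; a₂ = 340.8 Gm = 3.408e+11 m.
From Kepler's third law, (T₁/T₂)² = (a₁/a₂)³, so T₁/T₂ = (a₁/a₂)^(3/2).
a₁/a₂ = 5.42e+08 / 3.408e+11 = 0.00159038.
T₁/T₂ = (0.00159038)^(3/2) ≈ 6.342e-05.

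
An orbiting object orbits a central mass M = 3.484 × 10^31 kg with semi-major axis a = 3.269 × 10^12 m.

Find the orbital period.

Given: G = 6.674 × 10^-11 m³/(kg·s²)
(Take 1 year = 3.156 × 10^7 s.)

GM = G · M = 6.674e-11 · 3.484e+31 = 2.32522e+21 m³/s².
Kepler's third law: T = 2π √(a³ / GM).
Substituting a = 3.269e+12 m and GM = 2.32522e+21 m³/s²:
T = 2π √((3.269e+12)³ / 2.32522e+21) s
T ≈ 7.701e+08 s = 24.4 years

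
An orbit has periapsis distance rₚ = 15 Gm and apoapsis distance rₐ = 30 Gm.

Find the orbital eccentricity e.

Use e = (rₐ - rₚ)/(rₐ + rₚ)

Convert to SI: rₚ = 15 Gm = 1.5e+10 m; rₐ = 30 Gm = 3e+10 m.
e = (rₐ − rₚ) / (rₐ + rₚ).
e = (3e+10 − 1.5e+10) / (3e+10 + 1.5e+10) = 1.5e+10 / 4.5e+10 ≈ 0.3333.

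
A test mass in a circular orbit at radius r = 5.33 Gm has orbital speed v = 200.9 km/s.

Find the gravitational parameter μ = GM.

Convert to SI: r = 5.33 Gm = 5.33e+09 m; v = 200.9 km/s = 200900 m/s.
For a circular orbit v² = GM/r, so GM = v² · r.
GM = (200900)² · 5.33e+09 m³/s² ≈ 2.151e+20 m³/s² = 2.151 × 10^20 m³/s².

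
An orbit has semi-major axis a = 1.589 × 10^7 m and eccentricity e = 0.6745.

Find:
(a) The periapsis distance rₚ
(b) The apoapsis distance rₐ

(a) rₚ = a(1 − e) = 1.589e+07 · (1 − 0.6745) = 1.589e+07 · 0.3255 ≈ 5.172e+06 m = 5.172 × 10^6 m.
(b) rₐ = a(1 + e) = 1.589e+07 · (1 + 0.6745) = 1.589e+07 · 1.6745 ≈ 2.661e+07 m = 2.661 × 10^7 m.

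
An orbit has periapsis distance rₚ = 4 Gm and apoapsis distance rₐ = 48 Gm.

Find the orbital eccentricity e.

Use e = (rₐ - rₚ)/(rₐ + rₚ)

Convert to SI: rₚ = 4 Gm = 4e+09 m; rₐ = 48 Gm = 4.8e+10 m.
e = (rₐ − rₚ) / (rₐ + rₚ).
e = (4.8e+10 − 4e+09) / (4.8e+10 + 4e+09) = 4.4e+10 / 5.2e+10 ≈ 0.8462.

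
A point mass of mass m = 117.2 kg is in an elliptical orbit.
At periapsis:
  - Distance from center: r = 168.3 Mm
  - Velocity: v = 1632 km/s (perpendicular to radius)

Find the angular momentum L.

Convert to SI: r = 168.3 Mm = 1.683e+08 m; v = 1632 km/s = 1.632e+06 m/s.
Since v is perpendicular to r, L = m · v · r.
L = 117.2 · 1.632e+06 · 1.683e+08 kg·m²/s ≈ 3.219e+16 kg·m²/s.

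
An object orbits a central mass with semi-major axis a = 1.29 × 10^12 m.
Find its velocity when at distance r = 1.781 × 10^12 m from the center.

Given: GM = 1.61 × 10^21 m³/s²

Vis-viva: v = √(GM · (2/r − 1/a)).
2/r − 1/a = 2/1.781e+12 − 1/1.29e+12 = 3.47771e-13 m⁻¹.
v = √(1.61e+21 · 3.47771e-13) m/s ≈ 2.366e+04 m/s = 23.66 km/s.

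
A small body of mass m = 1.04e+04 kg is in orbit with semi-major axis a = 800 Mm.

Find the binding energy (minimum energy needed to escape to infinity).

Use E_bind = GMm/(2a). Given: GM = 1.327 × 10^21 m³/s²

Convert to SI: a = 800 Mm = 8e+08 m.
Total orbital energy is E = −GMm/(2a); binding energy is E_bind = −E = GMm/(2a).
E_bind = 1.327e+21 · 1.04e+04 / (2 · 8e+08) J ≈ 8.626e+15 J = 8.626 PJ.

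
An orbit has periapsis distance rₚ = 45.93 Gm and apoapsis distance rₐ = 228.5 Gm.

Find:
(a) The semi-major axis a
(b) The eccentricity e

Convert to SI: rₚ = 45.93 Gm = 4.593e+10 m; rₐ = 228.5 Gm = 2.285e+11 m.
(a) a = (rₚ + rₐ) / 2 = (4.593e+10 + 2.285e+11) / 2 ≈ 1.372e+11 m = 137.2 Gm.
(b) e = (rₐ − rₚ) / (rₐ + rₚ) = (2.285e+11 − 4.593e+10) / (2.285e+11 + 4.593e+10) ≈ 0.6653.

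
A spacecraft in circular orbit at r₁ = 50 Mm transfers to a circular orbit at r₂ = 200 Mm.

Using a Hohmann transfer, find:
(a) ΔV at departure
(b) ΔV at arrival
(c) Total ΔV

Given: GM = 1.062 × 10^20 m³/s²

Convert to SI: r₁ = 50 Mm = 5e+07 m; r₂ = 200 Mm = 2e+08 m.
Transfer semi-major axis: a_t = (r₁ + r₂)/2 = (5e+07 + 2e+08)/2 = 1.25e+08 m.
Circular speeds: v₁ = √(GM/r₁) = 1.45739e+06 m/s, v₂ = √(GM/r₂) = 728697 m/s.
Transfer speeds (vis-viva v² = GM(2/r − 1/a_t)): v₁ᵗ = 1.84347e+06 m/s, v₂ᵗ = 460869 m/s.
(a) ΔV₁ = |v₁ᵗ − v₁| ≈ 3.861e+05 m/s = 386.1 km/s.
(b) ΔV₂ = |v₂ − v₂ᵗ| ≈ 2.678e+05 m/s = 267.8 km/s.
(c) ΔV_total = ΔV₁ + ΔV₂ ≈ 6.539e+05 m/s = 653.9 km/s.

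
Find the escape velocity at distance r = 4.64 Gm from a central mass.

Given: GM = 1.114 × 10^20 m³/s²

Convert to SI: r = 4.64 Gm = 4.64e+09 m.
Escape velocity comes from setting total energy to zero: ½v² − GM/r = 0 ⇒ v_esc = √(2GM / r).
v_esc = √(2 · 1.114e+20 / 4.64e+09) m/s ≈ 2.191e+05 m/s = 219.1 km/s.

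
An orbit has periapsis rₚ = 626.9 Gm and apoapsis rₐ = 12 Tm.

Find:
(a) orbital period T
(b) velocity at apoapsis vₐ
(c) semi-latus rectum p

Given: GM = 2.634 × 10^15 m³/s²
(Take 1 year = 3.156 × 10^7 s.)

Convert to SI: rₚ = 626.9 Gm = 6.269e+11 m; rₐ = 12 Tm = 1.2e+13 m.
(a) With a = (rₚ + rₐ)/2 = 6.31345e+12 m, T = 2π √(a³/GM) = 2π √((6.31345e+12)³/2.634e+15) s ≈ 1.942e+12 s
(b) With a = (rₚ + rₐ)/2 = 6.31345e+12 m, vₐ = √(GM (2/rₐ − 1/a)) = √(2.634e+15 · (2/1.2e+13 − 1/6.31345e+12)) m/s ≈ 4.669 m/s
(c) From a = (rₚ + rₐ)/2 = 6.31345e+12 m and e = (rₐ − rₚ)/(rₐ + rₚ) = 0.900704, p = a(1 − e²) = 6.31345e+12 · (1 − (0.900704)²) ≈ 1.192e+12 m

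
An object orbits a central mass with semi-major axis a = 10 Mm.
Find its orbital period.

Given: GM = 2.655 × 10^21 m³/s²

Convert to SI: a = 10 Mm = 1e+07 m.
Kepler's third law: T = 2π √(a³ / GM).
Substituting a = 1e+07 m and GM = 2.655e+21 m³/s²:
T = 2π √((1e+07)³ / 2.655e+21) s
T ≈ 3.856 s = 3.856 seconds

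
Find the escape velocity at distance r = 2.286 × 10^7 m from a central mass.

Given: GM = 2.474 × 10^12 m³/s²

Escape velocity comes from setting total energy to zero: ½v² − GM/r = 0 ⇒ v_esc = √(2GM / r).
v_esc = √(2 · 2.474e+12 / 2.286e+07) m/s ≈ 465.2 m/s = 465.2 m/s.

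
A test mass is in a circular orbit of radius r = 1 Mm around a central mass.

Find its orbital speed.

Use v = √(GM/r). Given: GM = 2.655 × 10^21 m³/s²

Convert to SI: r = 1 Mm = 1e+06 m.
For a circular orbit, gravity supplies the centripetal force, so v = √(GM / r).
v = √(2.655e+21 / 1e+06) m/s ≈ 5.153e+07 m/s = 5.153e+04 km/s.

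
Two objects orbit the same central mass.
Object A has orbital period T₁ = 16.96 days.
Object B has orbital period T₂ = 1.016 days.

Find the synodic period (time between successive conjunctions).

Convert to SI: T₁ = 16.96 days = 1.46534e+06 s; T₂ = 1.016 days = 87782.4 s.
T_syn = |T₁ · T₂ / (T₁ − T₂)|.
T_syn = |1.46534e+06 · 87782.4 / (1.46534e+06 − 87782.4)| s ≈ 9.338e+04 s = 1.081 days.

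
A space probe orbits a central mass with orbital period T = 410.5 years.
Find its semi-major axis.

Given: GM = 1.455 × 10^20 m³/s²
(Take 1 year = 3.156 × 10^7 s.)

Convert to SI: T = 410.5 years = 1.29554e+10 s.
Invert Kepler's third law: a = (GM · T² / (4π²))^(1/3).
Substituting T = 1.29554e+10 s and GM = 1.455e+20 m³/s²:
a = (1.455e+20 · (1.29554e+10)² / (4π²))^(1/3) m
a ≈ 8.521e+12 m = 8.521 Tm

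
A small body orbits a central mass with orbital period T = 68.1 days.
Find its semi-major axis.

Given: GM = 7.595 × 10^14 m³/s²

Convert to SI: T = 68.1 days = 5.88384e+06 s.
Invert Kepler's third law: a = (GM · T² / (4π²))^(1/3).
Substituting T = 5.88384e+06 s and GM = 7.595e+14 m³/s²:
a = (7.595e+14 · (5.88384e+06)² / (4π²))^(1/3) m
a ≈ 8.733e+08 m = 873.3 Mm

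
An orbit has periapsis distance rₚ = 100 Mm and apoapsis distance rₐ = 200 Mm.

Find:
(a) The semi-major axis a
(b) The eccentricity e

Convert to SI: rₚ = 100 Mm = 1e+08 m; rₐ = 200 Mm = 2e+08 m.
(a) a = (rₚ + rₐ) / 2 = (1e+08 + 2e+08) / 2 ≈ 1.5e+08 m = 150 Mm.
(b) e = (rₐ − rₚ) / (rₐ + rₚ) = (2e+08 − 1e+08) / (2e+08 + 1e+08) ≈ 0.3333.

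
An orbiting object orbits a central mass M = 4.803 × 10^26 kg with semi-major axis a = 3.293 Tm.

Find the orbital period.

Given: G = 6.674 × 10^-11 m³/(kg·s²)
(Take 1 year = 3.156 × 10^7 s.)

Convert to SI: a = 3.293 Tm = 3.293e+12 m.
GM = G · M = 6.674e-11 · 4.803e+26 = 3.20552e+16 m³/s².
Kepler's third law: T = 2π √(a³ / GM).
Substituting a = 3.293e+12 m and GM = 3.20552e+16 m³/s²:
T = 2π √((3.293e+12)³ / 3.20552e+16) s
T ≈ 2.097e+11 s = 6645 years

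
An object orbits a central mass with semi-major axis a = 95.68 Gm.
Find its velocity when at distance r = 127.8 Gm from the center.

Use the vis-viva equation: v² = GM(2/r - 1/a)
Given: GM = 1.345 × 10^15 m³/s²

Convert to SI: a = 95.68 Gm = 9.568e+10 m; r = 127.8 Gm = 1.278e+11 m.
Vis-viva: v = √(GM · (2/r − 1/a)).
2/r − 1/a = 2/1.278e+11 − 1/9.568e+10 = 5.19795e-12 m⁻¹.
v = √(1.345e+15 · 5.19795e-12) m/s ≈ 83.61 m/s = 83.61 m/s.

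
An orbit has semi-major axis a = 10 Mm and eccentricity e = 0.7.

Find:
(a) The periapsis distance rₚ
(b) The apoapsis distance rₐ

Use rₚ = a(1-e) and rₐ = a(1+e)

Convert to SI: a = 10 Mm = 1e+07 m.
(a) rₚ = a(1 − e) = 1e+07 · (1 − 0.7) = 1e+07 · 0.3 ≈ 3e+06 m = 3 Mm.
(b) rₐ = a(1 + e) = 1e+07 · (1 + 0.7) = 1e+07 · 1.7 ≈ 1.7e+07 m = 17 Mm.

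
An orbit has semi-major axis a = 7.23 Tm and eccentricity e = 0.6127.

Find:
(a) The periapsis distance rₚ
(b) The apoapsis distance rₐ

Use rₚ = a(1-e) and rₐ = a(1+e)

Convert to SI: a = 7.23 Tm = 7.23e+12 m.
(a) rₚ = a(1 − e) = 7.23e+12 · (1 − 0.6127) = 7.23e+12 · 0.3873 ≈ 2.8e+12 m = 2.8 Tm.
(b) rₐ = a(1 + e) = 7.23e+12 · (1 + 0.6127) = 7.23e+12 · 1.6127 ≈ 1.166e+13 m = 11.66 Tm.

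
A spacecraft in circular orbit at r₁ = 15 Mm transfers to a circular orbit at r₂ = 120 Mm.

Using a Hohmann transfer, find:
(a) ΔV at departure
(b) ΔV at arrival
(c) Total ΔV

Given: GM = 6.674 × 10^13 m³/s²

Convert to SI: r₁ = 15 Mm = 1.5e+07 m; r₂ = 120 Mm = 1.2e+08 m.
Transfer semi-major axis: a_t = (r₁ + r₂)/2 = (1.5e+07 + 1.2e+08)/2 = 6.75e+07 m.
Circular speeds: v₁ = √(GM/r₁) = 2109.34 m/s, v₂ = √(GM/r₂) = 745.766 m/s.
Transfer speeds (vis-viva v² = GM(2/r − 1/a_t)): v₁ᵗ = 2812.46 m/s, v₂ᵗ = 351.557 m/s.
(a) ΔV₁ = |v₁ᵗ − v₁| ≈ 703.1 m/s = 703.1 m/s.
(b) ΔV₂ = |v₂ − v₂ᵗ| ≈ 394.2 m/s = 394.2 m/s.
(c) ΔV_total = ΔV₁ + ΔV₂ ≈ 1097 m/s = 1.097 km/s.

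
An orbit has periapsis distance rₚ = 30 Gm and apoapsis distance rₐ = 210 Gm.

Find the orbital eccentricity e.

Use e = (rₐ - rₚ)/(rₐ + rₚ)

Convert to SI: rₚ = 30 Gm = 3e+10 m; rₐ = 210 Gm = 2.1e+11 m.
e = (rₐ − rₚ) / (rₐ + rₚ).
e = (2.1e+11 − 3e+10) / (2.1e+11 + 3e+10) = 1.8e+11 / 2.4e+11 ≈ 0.75.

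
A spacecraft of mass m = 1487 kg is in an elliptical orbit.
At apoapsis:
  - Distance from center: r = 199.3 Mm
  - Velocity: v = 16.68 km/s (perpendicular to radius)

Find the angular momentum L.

Convert to SI: r = 199.3 Mm = 1.993e+08 m; v = 16.68 km/s = 16680 m/s.
Since v is perpendicular to r, L = m · v · r.
L = 1487 · 16680 · 1.993e+08 kg·m²/s ≈ 4.943e+15 kg·m²/s.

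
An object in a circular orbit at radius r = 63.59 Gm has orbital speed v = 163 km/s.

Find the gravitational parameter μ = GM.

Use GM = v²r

Convert to SI: r = 63.59 Gm = 6.359e+10 m; v = 163 km/s = 163000 m/s.
For a circular orbit v² = GM/r, so GM = v² · r.
GM = (163000)² · 6.359e+10 m³/s² ≈ 1.69e+21 m³/s² = 1.69 × 10^21 m³/s².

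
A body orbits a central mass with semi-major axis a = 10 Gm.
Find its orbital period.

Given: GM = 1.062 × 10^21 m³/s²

Convert to SI: a = 10 Gm = 1e+10 m.
Kepler's third law: T = 2π √(a³ / GM).
Substituting a = 1e+10 m and GM = 1.062e+21 m³/s²:
T = 2π √((1e+10)³ / 1.062e+21) s
T ≈ 1.928e+05 s = 2.232 days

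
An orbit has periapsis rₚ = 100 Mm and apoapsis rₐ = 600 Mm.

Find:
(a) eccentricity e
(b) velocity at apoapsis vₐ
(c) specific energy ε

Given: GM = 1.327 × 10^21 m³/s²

Convert to SI: rₚ = 100 Mm = 1e+08 m; rₐ = 600 Mm = 6e+08 m.
(a) e = (rₐ − rₚ)/(rₐ + rₚ) = (6e+08 − 1e+08)/(6e+08 + 1e+08) ≈ 0.7143
(b) With a = (rₚ + rₐ)/2 = 3.5e+08 m, vₐ = √(GM (2/rₐ − 1/a)) = √(1.327e+21 · (2/6e+08 − 1/3.5e+08)) m/s ≈ 7.949e+05 m/s
(c) With a = (rₚ + rₐ)/2 = 3.5e+08 m, ε = −GM/(2a) = −1.327e+21/(2 · 3.5e+08) J/kg ≈ -1.896e+12 J/kg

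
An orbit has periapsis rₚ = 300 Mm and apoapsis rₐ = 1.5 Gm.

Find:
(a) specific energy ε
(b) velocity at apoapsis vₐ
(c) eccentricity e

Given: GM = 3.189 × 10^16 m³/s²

Convert to SI: rₚ = 300 Mm = 3e+08 m; rₐ = 1.5 Gm = 1.5e+09 m.
(a) With a = (rₚ + rₐ)/2 = 9e+08 m, ε = −GM/(2a) = −3.189e+16/(2 · 9e+08) J/kg ≈ -1.772e+07 J/kg
(b) With a = (rₚ + rₐ)/2 = 9e+08 m, vₐ = √(GM (2/rₐ − 1/a)) = √(3.189e+16 · (2/1.5e+09 − 1/9e+08)) m/s ≈ 2662 m/s
(c) e = (rₐ − rₚ)/(rₐ + rₚ) = (1.5e+09 − 3e+08)/(1.5e+09 + 3e+08) ≈ 0.6667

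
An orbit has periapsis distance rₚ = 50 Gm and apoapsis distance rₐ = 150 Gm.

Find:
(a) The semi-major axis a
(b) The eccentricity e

Convert to SI: rₚ = 50 Gm = 5e+10 m; rₐ = 150 Gm = 1.5e+11 m.
(a) a = (rₚ + rₐ) / 2 = (5e+10 + 1.5e+11) / 2 ≈ 1e+11 m = 100 Gm.
(b) e = (rₐ − rₚ) / (rₐ + rₚ) = (1.5e+11 − 5e+10) / (1.5e+11 + 5e+10) ≈ 0.5.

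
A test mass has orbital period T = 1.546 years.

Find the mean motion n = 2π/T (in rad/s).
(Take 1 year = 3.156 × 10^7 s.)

Convert to SI: T = 1.546 years = 4.87918e+07 s.
n = 2π / T.
n = 2π / 4.87918e+07 s ≈ 1.288e-07 rad/s.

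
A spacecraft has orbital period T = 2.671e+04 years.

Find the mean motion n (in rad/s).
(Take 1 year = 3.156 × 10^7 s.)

Convert to SI: T = 2.671e+04 years = 8.42968e+11 s.
n = 2π / T.
n = 2π / 8.42968e+11 s ≈ 7.454e-12 rad/s.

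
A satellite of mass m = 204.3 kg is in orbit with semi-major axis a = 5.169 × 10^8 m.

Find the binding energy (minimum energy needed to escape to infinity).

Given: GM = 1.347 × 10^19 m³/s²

Total orbital energy is E = −GMm/(2a); binding energy is E_bind = −E = GMm/(2a).
E_bind = 1.347e+19 · 204.3 / (2 · 5.169e+08) J ≈ 2.662e+12 J = 2.662 TJ.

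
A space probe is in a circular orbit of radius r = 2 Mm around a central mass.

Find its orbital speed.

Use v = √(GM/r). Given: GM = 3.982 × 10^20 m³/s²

Convert to SI: r = 2 Mm = 2e+06 m.
For a circular orbit, gravity supplies the centripetal force, so v = √(GM / r).
v = √(3.982e+20 / 2e+06) m/s ≈ 1.411e+07 m/s = 1.411e+04 km/s.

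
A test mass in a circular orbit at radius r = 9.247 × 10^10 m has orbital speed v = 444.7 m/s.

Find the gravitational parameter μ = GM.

For a circular orbit v² = GM/r, so GM = v² · r.
GM = (444.7)² · 9.247e+10 m³/s² ≈ 1.829e+16 m³/s² = 1.829 × 10^16 m³/s².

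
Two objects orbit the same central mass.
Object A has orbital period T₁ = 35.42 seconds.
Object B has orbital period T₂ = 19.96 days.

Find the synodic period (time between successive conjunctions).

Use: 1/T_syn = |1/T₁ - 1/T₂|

Convert to SI: T₂ = 19.96 days = 1.72454e+06 s.
T_syn = |T₁ · T₂ / (T₁ − T₂)|.
T_syn = |35.42 · 1.72454e+06 / (35.42 − 1.72454e+06)| s ≈ 35.42 s = 35.42 seconds.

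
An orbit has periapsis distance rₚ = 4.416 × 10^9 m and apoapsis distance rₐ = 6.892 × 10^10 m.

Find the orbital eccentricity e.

e = (rₐ − rₚ) / (rₐ + rₚ).
e = (6.892e+10 − 4.416e+09) / (6.892e+10 + 4.416e+09) = 6.4504e+10 / 7.3336e+10 ≈ 0.8796.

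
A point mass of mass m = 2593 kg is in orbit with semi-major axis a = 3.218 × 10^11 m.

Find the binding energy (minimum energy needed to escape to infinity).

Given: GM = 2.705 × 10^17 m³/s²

Total orbital energy is E = −GMm/(2a); binding energy is E_bind = −E = GMm/(2a).
E_bind = 2.705e+17 · 2593 / (2 · 3.218e+11) J ≈ 1.09e+09 J = 1.09 GJ.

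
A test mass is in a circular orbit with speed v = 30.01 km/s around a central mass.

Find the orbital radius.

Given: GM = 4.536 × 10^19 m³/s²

Convert to SI: v = 30.01 km/s = 30010 m/s.
For a circular orbit, v² = GM / r, so r = GM / v².
r = 4.536e+19 / (30010)² m ≈ 5.037e+10 m = 5.037 × 10^10 m.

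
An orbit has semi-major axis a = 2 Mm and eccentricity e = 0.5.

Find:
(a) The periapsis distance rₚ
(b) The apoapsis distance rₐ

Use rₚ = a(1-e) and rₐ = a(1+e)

Convert to SI: a = 2 Mm = 2e+06 m.
(a) rₚ = a(1 − e) = 2e+06 · (1 − 0.5) = 2e+06 · 0.5 ≈ 1e+06 m = 1 Mm.
(b) rₐ = a(1 + e) = 2e+06 · (1 + 0.5) = 2e+06 · 1.5 ≈ 3e+06 m = 3 Mm.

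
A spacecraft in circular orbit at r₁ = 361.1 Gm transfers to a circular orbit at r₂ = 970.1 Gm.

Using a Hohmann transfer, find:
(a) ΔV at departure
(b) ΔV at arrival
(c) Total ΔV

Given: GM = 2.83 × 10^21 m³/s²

Convert to SI: r₁ = 361.1 Gm = 3.611e+11 m; r₂ = 970.1 Gm = 9.701e+11 m.
Transfer semi-major axis: a_t = (r₁ + r₂)/2 = (3.611e+11 + 9.701e+11)/2 = 6.656e+11 m.
Circular speeds: v₁ = √(GM/r₁) = 88527.8 m/s, v₂ = √(GM/r₂) = 54011.3 m/s.
Transfer speeds (vis-viva v² = GM(2/r − 1/a_t)): v₁ᵗ = 106876 m/s, v₂ᵗ = 39782.5 m/s.
(a) ΔV₁ = |v₁ᵗ − v₁| ≈ 1.835e+04 m/s = 18.35 km/s.
(b) ΔV₂ = |v₂ − v₂ᵗ| ≈ 1.423e+04 m/s = 14.23 km/s.
(c) ΔV_total = ΔV₁ + ΔV₂ ≈ 3.258e+04 m/s = 32.58 km/s.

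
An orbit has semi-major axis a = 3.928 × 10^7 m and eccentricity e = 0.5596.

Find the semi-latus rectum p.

p = a (1 − e²).
p = 3.928e+07 · (1 − (0.5596)²) = 3.928e+07 · 0.686848 ≈ 2.698e+07 m = 2.698 × 10^7 m.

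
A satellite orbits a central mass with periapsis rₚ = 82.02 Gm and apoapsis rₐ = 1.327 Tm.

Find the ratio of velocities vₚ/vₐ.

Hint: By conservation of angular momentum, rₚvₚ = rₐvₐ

Convert to SI: rₚ = 82.02 Gm = 8.202e+10 m; rₐ = 1.327 Tm = 1.327e+12 m.
Conservation of angular momentum gives rₚvₚ = rₐvₐ, so vₚ/vₐ = rₐ/rₚ.
vₚ/vₐ = 1.327e+12 / 8.202e+10 ≈ 16.18.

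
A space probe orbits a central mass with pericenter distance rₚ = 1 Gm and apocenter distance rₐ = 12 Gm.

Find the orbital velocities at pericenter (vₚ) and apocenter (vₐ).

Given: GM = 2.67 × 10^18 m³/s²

Convert to SI: rₚ = 1 Gm = 1e+09 m; rₐ = 12 Gm = 1.2e+10 m.
Use the vis-viva equation v² = GM(2/r − 1/a) with a = (rₚ + rₐ)/2 = (1e+09 + 1.2e+10)/2 = 6.5e+09 m.
vₚ = √(GM · (2/rₚ − 1/a)) = √(2.67e+18 · (2/1e+09 − 1/6.5e+09)) m/s ≈ 7.021e+04 m/s = 70.21 km/s.
vₐ = √(GM · (2/rₐ − 1/a)) = √(2.67e+18 · (2/1.2e+10 − 1/6.5e+09)) m/s ≈ 5851 m/s = 5.851 km/s.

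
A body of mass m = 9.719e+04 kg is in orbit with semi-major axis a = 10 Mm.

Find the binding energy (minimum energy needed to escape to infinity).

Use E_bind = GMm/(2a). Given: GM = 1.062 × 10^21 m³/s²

Convert to SI: a = 10 Mm = 1e+07 m.
Total orbital energy is E = −GMm/(2a); binding energy is E_bind = −E = GMm/(2a).
E_bind = 1.062e+21 · 9.719e+04 / (2 · 1e+07) J ≈ 5.161e+18 J = 5.161 EJ.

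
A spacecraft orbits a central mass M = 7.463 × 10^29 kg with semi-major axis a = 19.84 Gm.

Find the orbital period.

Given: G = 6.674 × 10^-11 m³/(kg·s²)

Convert to SI: a = 19.84 Gm = 1.984e+10 m.
GM = G · M = 6.674e-11 · 7.463e+29 = 4.98081e+19 m³/s².
Kepler's third law: T = 2π √(a³ / GM).
Substituting a = 1.984e+10 m and GM = 4.98081e+19 m³/s²:
T = 2π √((1.984e+10)³ / 4.98081e+19) s
T ≈ 2.488e+06 s = 28.8 days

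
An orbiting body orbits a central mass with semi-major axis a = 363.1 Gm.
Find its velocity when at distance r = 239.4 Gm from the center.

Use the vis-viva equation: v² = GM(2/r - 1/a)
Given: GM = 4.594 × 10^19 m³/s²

Convert to SI: a = 363.1 Gm = 3.631e+11 m; r = 239.4 Gm = 2.394e+11 m.
Vis-viva: v = √(GM · (2/r − 1/a)).
2/r − 1/a = 2/2.394e+11 − 1/3.631e+11 = 5.60016e-12 m⁻¹.
v = √(4.594e+19 · 5.60016e-12) m/s ≈ 1.604e+04 m/s = 16.04 km/s.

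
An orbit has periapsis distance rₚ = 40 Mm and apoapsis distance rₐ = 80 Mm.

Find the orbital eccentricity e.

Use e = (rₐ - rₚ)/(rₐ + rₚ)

Convert to SI: rₚ = 40 Mm = 4e+07 m; rₐ = 80 Mm = 8e+07 m.
e = (rₐ − rₚ) / (rₐ + rₚ).
e = (8e+07 − 4e+07) / (8e+07 + 4e+07) = 4e+07 / 1.2e+08 ≈ 0.3333.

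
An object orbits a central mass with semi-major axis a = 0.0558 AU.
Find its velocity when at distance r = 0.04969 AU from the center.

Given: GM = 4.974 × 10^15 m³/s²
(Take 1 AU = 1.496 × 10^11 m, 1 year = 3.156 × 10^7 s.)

Convert to SI: a = 0.0558 AU = 8.34768e+09 m; r = 0.04969 AU = 7.43362e+09 m.
Vis-viva: v = √(GM · (2/r − 1/a)).
2/r − 1/a = 2/7.43362e+09 − 1/8.34768e+09 = 1.49254e-10 m⁻¹.
v = √(4.974e+15 · 1.49254e-10) m/s ≈ 861.6 m/s = 0.1818 AU/year.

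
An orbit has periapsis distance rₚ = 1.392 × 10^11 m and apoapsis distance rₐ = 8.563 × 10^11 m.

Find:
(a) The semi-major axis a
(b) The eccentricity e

(a) a = (rₚ + rₐ) / 2 = (1.392e+11 + 8.563e+11) / 2 ≈ 4.978e+11 m = 4.978 × 10^11 m.
(b) e = (rₐ − rₚ) / (rₐ + rₚ) = (8.563e+11 − 1.392e+11) / (8.563e+11 + 1.392e+11) ≈ 0.7203.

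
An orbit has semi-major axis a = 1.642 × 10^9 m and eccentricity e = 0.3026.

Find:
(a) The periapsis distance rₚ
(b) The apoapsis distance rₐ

(a) rₚ = a(1 − e) = 1.642e+09 · (1 − 0.3026) = 1.642e+09 · 0.6974 ≈ 1.145e+09 m = 1.145 × 10^9 m.
(b) rₐ = a(1 + e) = 1.642e+09 · (1 + 0.3026) = 1.642e+09 · 1.3026 ≈ 2.139e+09 m = 2.139 × 10^9 m.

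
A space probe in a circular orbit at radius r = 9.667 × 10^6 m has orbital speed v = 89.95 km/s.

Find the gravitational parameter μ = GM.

Convert to SI: v = 89.95 km/s = 89950 m/s.
For a circular orbit v² = GM/r, so GM = v² · r.
GM = (89950)² · 9.667e+06 m³/s² ≈ 7.822e+16 m³/s² = 7.822 × 10^16 m³/s².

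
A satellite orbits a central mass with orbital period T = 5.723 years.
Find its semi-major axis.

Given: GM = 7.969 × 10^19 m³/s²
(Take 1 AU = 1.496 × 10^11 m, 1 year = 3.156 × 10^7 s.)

Convert to SI: T = 5.723 years = 1.80618e+08 s.
Invert Kepler's third law: a = (GM · T² / (4π²))^(1/3).
Substituting T = 1.80618e+08 s and GM = 7.969e+19 m³/s²:
a = (7.969e+19 · (1.80618e+08)² / (4π²))^(1/3) m
a ≈ 4.038e+11 m = 2.699 AU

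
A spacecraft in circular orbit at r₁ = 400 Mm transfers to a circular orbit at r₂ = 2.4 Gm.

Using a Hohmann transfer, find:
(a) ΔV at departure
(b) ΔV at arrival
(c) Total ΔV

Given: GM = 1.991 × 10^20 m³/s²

Convert to SI: r₁ = 400 Mm = 4e+08 m; r₂ = 2.4 Gm = 2.4e+09 m.
Transfer semi-major axis: a_t = (r₁ + r₂)/2 = (4e+08 + 2.4e+09)/2 = 1.4e+09 m.
Circular speeds: v₁ = √(GM/r₁) = 705514 m/s, v₂ = √(GM/r₂) = 288025 m/s.
Transfer speeds (vis-viva v² = GM(2/r − 1/a_t)): v₁ᵗ = 923735 m/s, v₂ᵗ = 153956 m/s.
(a) ΔV₁ = |v₁ᵗ − v₁| ≈ 2.182e+05 m/s = 218.2 km/s.
(b) ΔV₂ = |v₂ − v₂ᵗ| ≈ 1.341e+05 m/s = 134.1 km/s.
(c) ΔV_total = ΔV₁ + ΔV₂ ≈ 3.523e+05 m/s = 352.3 km/s.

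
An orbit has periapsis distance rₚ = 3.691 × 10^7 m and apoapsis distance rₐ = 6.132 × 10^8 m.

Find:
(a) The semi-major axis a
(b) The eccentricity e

(a) a = (rₚ + rₐ) / 2 = (3.691e+07 + 6.132e+08) / 2 ≈ 3.251e+08 m = 3.251 × 10^8 m.
(b) e = (rₐ − rₚ) / (rₐ + rₚ) = (6.132e+08 − 3.691e+07) / (6.132e+08 + 3.691e+07) ≈ 0.8864.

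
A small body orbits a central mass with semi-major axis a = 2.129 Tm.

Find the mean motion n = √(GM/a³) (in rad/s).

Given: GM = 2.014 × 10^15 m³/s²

Convert to SI: a = 2.129 Tm = 2.129e+12 m.
n = √(GM / a³).
n = √(2.014e+15 / (2.129e+12)³) rad/s ≈ 1.445e-11 rad/s.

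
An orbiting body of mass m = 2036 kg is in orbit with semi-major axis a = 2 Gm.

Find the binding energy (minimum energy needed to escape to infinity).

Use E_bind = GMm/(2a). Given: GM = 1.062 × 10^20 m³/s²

Convert to SI: a = 2 Gm = 2e+09 m.
Total orbital energy is E = −GMm/(2a); binding energy is E_bind = −E = GMm/(2a).
E_bind = 1.062e+20 · 2036 / (2 · 2e+09) J ≈ 5.406e+13 J = 54.06 TJ.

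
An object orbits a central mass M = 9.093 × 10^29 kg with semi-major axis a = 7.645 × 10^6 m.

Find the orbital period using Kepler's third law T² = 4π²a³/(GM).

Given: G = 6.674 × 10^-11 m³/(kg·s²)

GM = G · M = 6.674e-11 · 9.093e+29 = 6.06867e+19 m³/s².
Kepler's third law: T = 2π √(a³ / GM).
Substituting a = 7.645e+06 m and GM = 6.06867e+19 m³/s²:
T = 2π √((7.645e+06)³ / 6.06867e+19) s
T ≈ 17.05 s = 17.05 seconds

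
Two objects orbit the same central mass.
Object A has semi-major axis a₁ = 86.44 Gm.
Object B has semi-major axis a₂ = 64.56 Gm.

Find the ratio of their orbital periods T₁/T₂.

Convert to SI: a₁ = 86.44 Gm = 8.644e+10 m; a₂ = 64.56 Gm = 6.456e+10 m.
From Kepler's third law, (T₁/T₂)² = (a₁/a₂)³, so T₁/T₂ = (a₁/a₂)^(3/2).
a₁/a₂ = 8.644e+10 / 6.456e+10 = 1.33891.
T₁/T₂ = (1.33891)^(3/2) ≈ 1.549.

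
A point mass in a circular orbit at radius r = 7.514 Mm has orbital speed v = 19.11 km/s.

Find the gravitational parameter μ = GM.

Convert to SI: r = 7.514 Mm = 7.514e+06 m; v = 19.11 km/s = 19110 m/s.
For a circular orbit v² = GM/r, so GM = v² · r.
GM = (19110)² · 7.514e+06 m³/s² ≈ 2.744e+15 m³/s² = 2.744 × 10^15 m³/s².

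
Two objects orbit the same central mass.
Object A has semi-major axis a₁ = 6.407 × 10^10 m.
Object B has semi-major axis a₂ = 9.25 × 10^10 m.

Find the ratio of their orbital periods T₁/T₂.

From Kepler's third law, (T₁/T₂)² = (a₁/a₂)³, so T₁/T₂ = (a₁/a₂)^(3/2).
a₁/a₂ = 6.407e+10 / 9.25e+10 = 0.692649.
T₁/T₂ = (0.692649)^(3/2) ≈ 0.5765.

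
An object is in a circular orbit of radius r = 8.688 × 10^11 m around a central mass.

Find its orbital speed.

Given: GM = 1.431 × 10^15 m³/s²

For a circular orbit, gravity supplies the centripetal force, so v = √(GM / r).
v = √(1.431e+15 / 8.688e+11) m/s ≈ 40.58 m/s = 40.58 m/s.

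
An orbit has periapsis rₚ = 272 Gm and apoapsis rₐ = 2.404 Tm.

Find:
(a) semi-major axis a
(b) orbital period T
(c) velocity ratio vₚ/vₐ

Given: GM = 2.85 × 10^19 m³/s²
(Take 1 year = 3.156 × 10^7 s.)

Convert to SI: rₚ = 272 Gm = 2.72e+11 m; rₐ = 2.404 Tm = 2.404e+12 m.
(a) a = (rₚ + rₐ)/2 = (2.72e+11 + 2.404e+12)/2 ≈ 1.338e+12 m
(b) With a = (rₚ + rₐ)/2 = 1.338e+12 m, T = 2π √(a³/GM) = 2π √((1.338e+12)³/2.85e+19) s ≈ 1.822e+09 s
(c) Conservation of angular momentum (rₚvₚ = rₐvₐ) gives vₚ/vₐ = rₐ/rₚ = 2.404e+12/2.72e+11 ≈ 8.838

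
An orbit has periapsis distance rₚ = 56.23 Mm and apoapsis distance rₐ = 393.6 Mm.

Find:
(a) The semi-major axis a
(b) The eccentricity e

Convert to SI: rₚ = 56.23 Mm = 5.623e+07 m; rₐ = 393.6 Mm = 3.936e+08 m.
(a) a = (rₚ + rₐ) / 2 = (5.623e+07 + 3.936e+08) / 2 ≈ 2.249e+08 m = 224.9 Mm.
(b) e = (rₐ − rₚ) / (rₐ + rₚ) = (3.936e+08 − 5.623e+07) / (3.936e+08 + 5.623e+07) ≈ 0.75.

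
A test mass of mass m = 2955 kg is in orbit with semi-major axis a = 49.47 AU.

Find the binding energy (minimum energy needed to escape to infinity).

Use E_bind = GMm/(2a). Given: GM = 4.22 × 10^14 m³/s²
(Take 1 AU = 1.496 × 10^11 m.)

Convert to SI: a = 49.47 AU = 7.40071e+12 m.
Total orbital energy is E = −GMm/(2a); binding energy is E_bind = −E = GMm/(2a).
E_bind = 4.22e+14 · 2955 / (2 · 7.40071e+12) J ≈ 8.425e+04 J = 84.25 kJ.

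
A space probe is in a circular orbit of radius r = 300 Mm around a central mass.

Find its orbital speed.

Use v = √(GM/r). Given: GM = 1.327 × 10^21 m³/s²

Convert to SI: r = 300 Mm = 3e+08 m.
For a circular orbit, gravity supplies the centripetal force, so v = √(GM / r).
v = √(1.327e+21 / 3e+08) m/s ≈ 2.103e+06 m/s = 2103 km/s.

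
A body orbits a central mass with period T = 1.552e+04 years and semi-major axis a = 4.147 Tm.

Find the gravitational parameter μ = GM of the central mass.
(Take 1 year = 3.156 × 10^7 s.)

Convert to SI: T = 1.552e+04 years = 4.89811e+11 s; a = 4.147 Tm = 4.147e+12 m.
GM = 4π² · a³ / T².
GM = 4π² · (4.147e+12)³ / (4.89811e+11)² m³/s² ≈ 1.174e+16 m³/s² = 1.174 × 10^16 m³/s².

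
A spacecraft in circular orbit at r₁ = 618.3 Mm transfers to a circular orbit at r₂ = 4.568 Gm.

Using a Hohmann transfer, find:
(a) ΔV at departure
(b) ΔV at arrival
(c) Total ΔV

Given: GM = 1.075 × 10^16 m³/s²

Convert to SI: r₁ = 618.3 Mm = 6.183e+08 m; r₂ = 4.568 Gm = 4.568e+09 m.
Transfer semi-major axis: a_t = (r₁ + r₂)/2 = (6.183e+08 + 4.568e+09)/2 = 2.59315e+09 m.
Circular speeds: v₁ = √(GM/r₁) = 4169.7 m/s, v₂ = √(GM/r₂) = 1534.06 m/s.
Transfer speeds (vis-viva v² = GM(2/r − 1/a_t)): v₁ᵗ = 5534.19 m/s, v₂ᵗ = 749.078 m/s.
(a) ΔV₁ = |v₁ᵗ − v₁| ≈ 1364 m/s = 1.364 km/s.
(b) ΔV₂ = |v₂ − v₂ᵗ| ≈ 785 m/s = 785 m/s.
(c) ΔV_total = ΔV₁ + ΔV₂ ≈ 2149 m/s = 2.149 km/s.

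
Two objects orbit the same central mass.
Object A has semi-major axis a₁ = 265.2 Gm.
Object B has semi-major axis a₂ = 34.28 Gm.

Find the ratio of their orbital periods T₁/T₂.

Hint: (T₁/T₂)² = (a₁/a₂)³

Convert to SI: a₁ = 265.2 Gm = 2.652e+11 m; a₂ = 34.28 Gm = 3.428e+10 m.
From Kepler's third law, (T₁/T₂)² = (a₁/a₂)³, so T₁/T₂ = (a₁/a₂)^(3/2).
a₁/a₂ = 2.652e+11 / 3.428e+10 = 7.73629.
T₁/T₂ = (7.73629)^(3/2) ≈ 21.52.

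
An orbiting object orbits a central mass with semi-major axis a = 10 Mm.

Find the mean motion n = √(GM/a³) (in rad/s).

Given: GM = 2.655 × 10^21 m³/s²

Convert to SI: a = 10 Mm = 1e+07 m.
n = √(GM / a³).
n = √(2.655e+21 / (1e+07)³) rad/s ≈ 1.629 rad/s.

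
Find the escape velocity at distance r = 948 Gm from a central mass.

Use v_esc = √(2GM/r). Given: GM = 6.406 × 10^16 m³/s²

Convert to SI: r = 948 Gm = 9.48e+11 m.
Escape velocity comes from setting total energy to zero: ½v² − GM/r = 0 ⇒ v_esc = √(2GM / r).
v_esc = √(2 · 6.406e+16 / 9.48e+11) m/s ≈ 367.6 m/s = 367.6 m/s.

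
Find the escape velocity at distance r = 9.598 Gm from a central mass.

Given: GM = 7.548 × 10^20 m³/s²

Convert to SI: r = 9.598 Gm = 9.598e+09 m.
Escape velocity comes from setting total energy to zero: ½v² − GM/r = 0 ⇒ v_esc = √(2GM / r).
v_esc = √(2 · 7.548e+20 / 9.598e+09) m/s ≈ 3.966e+05 m/s = 396.6 km/s.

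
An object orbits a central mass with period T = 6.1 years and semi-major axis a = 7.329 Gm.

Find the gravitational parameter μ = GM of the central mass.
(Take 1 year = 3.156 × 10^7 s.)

Convert to SI: T = 6.1 years = 1.92516e+08 s; a = 7.329 Gm = 7.329e+09 m.
GM = 4π² · a³ / T².
GM = 4π² · (7.329e+09)³ / (1.92516e+08)² m³/s² ≈ 4.193e+14 m³/s² = 4.193 × 10^14 m³/s².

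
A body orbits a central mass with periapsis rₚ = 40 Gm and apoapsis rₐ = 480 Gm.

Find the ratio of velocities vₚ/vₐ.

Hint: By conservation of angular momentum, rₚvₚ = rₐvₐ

Convert to SI: rₚ = 40 Gm = 4e+10 m; rₐ = 480 Gm = 4.8e+11 m.
Conservation of angular momentum gives rₚvₚ = rₐvₐ, so vₚ/vₐ = rₐ/rₚ.
vₚ/vₐ = 4.8e+11 / 4e+10 ≈ 12.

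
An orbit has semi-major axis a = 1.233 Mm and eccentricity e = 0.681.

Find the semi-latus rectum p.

Convert to SI: a = 1.233 Mm = 1.233e+06 m.
p = a (1 − e²).
p = 1.233e+06 · (1 − (0.681)²) = 1.233e+06 · 0.536239 ≈ 6.612e+05 m = 661.2 km.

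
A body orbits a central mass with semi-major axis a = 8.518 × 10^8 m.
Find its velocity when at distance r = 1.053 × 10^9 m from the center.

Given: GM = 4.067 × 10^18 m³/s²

Vis-viva: v = √(GM · (2/r − 1/a)).
2/r − 1/a = 2/1.053e+09 − 1/8.518e+08 = 7.25351e-10 m⁻¹.
v = √(4.067e+18 · 7.25351e-10) m/s ≈ 5.431e+04 m/s = 54.31 km/s.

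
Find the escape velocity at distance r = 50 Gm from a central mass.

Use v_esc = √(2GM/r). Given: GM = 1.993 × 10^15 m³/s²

Convert to SI: r = 50 Gm = 5e+10 m.
Escape velocity comes from setting total energy to zero: ½v² − GM/r = 0 ⇒ v_esc = √(2GM / r).
v_esc = √(2 · 1.993e+15 / 5e+10) m/s ≈ 282.3 m/s = 282.3 m/s.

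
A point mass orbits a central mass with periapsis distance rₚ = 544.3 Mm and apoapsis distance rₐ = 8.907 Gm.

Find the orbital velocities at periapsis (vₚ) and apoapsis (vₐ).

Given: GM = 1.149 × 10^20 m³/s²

Convert to SI: rₚ = 544.3 Mm = 5.443e+08 m; rₐ = 8.907 Gm = 8.907e+09 m.
Use the vis-viva equation v² = GM(2/r − 1/a) with a = (rₚ + rₐ)/2 = (5.443e+08 + 8.907e+09)/2 = 4.72565e+09 m.
vₚ = √(GM · (2/rₚ − 1/a)) = √(1.149e+20 · (2/5.443e+08 − 1/4.72565e+09)) m/s ≈ 6.308e+05 m/s = 630.8 km/s.
vₐ = √(GM · (2/rₐ − 1/a)) = √(1.149e+20 · (2/8.907e+09 − 1/4.72565e+09)) m/s ≈ 3.855e+04 m/s = 38.55 km/s.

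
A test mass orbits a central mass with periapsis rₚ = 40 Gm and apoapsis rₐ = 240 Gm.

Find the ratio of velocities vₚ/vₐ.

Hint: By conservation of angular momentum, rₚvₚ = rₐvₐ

Convert to SI: rₚ = 40 Gm = 4e+10 m; rₐ = 240 Gm = 2.4e+11 m.
Conservation of angular momentum gives rₚvₚ = rₐvₐ, so vₚ/vₐ = rₐ/rₚ.
vₚ/vₐ = 2.4e+11 / 4e+10 ≈ 6.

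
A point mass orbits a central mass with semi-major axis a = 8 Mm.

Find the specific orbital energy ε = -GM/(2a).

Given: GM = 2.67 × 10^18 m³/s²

Convert to SI: a = 8 Mm = 8e+06 m.
ε = −GM / (2a).
ε = −2.67e+18 / (2 · 8e+06) J/kg ≈ -1.669e+11 J/kg = -166.9 GJ/kg.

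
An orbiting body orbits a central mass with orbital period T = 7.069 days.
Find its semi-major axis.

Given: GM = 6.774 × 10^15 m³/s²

Convert to SI: T = 7.069 days = 610762 s.
Invert Kepler's third law: a = (GM · T² / (4π²))^(1/3).
Substituting T = 610762 s and GM = 6.774e+15 m³/s²:
a = (6.774e+15 · (610762)² / (4π²))^(1/3) m
a ≈ 4e+08 m = 400 Mm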